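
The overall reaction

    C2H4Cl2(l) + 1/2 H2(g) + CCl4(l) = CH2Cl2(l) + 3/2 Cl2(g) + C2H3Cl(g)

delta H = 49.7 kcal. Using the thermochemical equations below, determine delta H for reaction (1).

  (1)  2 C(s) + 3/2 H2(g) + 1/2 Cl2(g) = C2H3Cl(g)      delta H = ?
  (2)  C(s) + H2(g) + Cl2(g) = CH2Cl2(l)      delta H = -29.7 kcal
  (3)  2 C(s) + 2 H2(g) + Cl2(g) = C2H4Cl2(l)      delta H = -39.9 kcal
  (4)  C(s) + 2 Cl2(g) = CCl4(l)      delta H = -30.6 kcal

(1) as written: contributes x
(2) as written: -29.7 kcal
(3) reversed: +39.9 kcal
(4) reversed: +30.6 kcal
+49.7 = (-29.7) + (+39.9) + (+30.6) + x
x = (+49.7 − (+40.8)) / (1) = 8.9 kcal

delta H = 8.9 kcal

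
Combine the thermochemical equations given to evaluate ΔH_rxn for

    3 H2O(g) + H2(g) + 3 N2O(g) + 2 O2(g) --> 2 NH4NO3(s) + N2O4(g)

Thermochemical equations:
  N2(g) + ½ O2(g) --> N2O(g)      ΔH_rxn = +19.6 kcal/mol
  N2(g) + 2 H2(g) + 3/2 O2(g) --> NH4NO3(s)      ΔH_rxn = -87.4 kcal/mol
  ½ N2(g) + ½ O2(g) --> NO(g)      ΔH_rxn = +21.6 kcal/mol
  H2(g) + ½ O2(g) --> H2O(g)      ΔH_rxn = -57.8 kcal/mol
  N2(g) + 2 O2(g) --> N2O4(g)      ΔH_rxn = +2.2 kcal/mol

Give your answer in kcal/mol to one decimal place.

equation 1 reversed and × 3 (N2O(g) must end up as a reactant; ×3 to match 3 N2O(g) in the target): (-3)·(+19.6) = -58.8 kcal/mol
equation 2 × 2 (scale by 2 for the 2 NH4NO3(s)): (2)·(-87.4) = -174.8 kcal/mol
equation 3: not needed (NO(g) appears nowhere else).
equation 4 reversed and × 3 (H2O(g) must end up as a reactant; ×3 to match 3 H2O(g) in the target): (-3)·(-57.8) = +173.4 kcal/mol
equation 5 as written (N2O4(g) already on the product side): +2.2 kcal/mol
ΔH_rxn = (-3)·(+19.6) + (2)·(-87.4) + (-3)·(-57.8) + (1)·(+2.2) = -58.0 kcal/mol

ΔH_rxn = -58.0 kcal/mol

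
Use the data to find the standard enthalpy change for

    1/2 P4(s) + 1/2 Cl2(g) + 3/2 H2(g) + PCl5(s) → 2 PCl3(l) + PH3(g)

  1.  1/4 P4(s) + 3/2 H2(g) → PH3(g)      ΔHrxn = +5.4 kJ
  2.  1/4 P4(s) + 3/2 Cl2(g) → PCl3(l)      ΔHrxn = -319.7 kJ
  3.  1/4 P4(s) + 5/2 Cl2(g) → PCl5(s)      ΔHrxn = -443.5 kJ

eq. 1 as written (PH3(g) already on the product side): +5.4 kJ
eq. 2 × 2 (×2 to match 2 PCl3(l) in the target): (2)·(-319.7) = -639.4 kJ
eq. 3 reversed (PCl5(s) must end up as a reactant): +443.5 kJ
ΔHrxn = (1)·(+5.4) + (2)·(-319.7) + (-1)·(-443.5) = -190.5 kJ

ΔHrxn = -190.5 kJ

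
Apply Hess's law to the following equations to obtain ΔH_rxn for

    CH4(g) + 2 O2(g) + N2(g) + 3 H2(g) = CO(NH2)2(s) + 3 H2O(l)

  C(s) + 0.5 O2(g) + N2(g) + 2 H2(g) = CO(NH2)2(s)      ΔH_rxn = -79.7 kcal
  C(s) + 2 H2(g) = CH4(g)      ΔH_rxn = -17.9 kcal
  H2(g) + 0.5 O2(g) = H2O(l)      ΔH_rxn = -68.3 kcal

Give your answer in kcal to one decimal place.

equation 1 as written (CO(NH2)2(s) already on the product side): -79.7 kcal
equation 2 reversed (CH4(g) must end up as a reactant): +17.9 kcal
equation 3 × 3 (×3 to match 3 H2O(l) in the target): (3)·(-68.3) = -204.9 kcal
Since enthalpy is a state function, ΔH_rxn = (1)·(-79.7) + (-1)·(-17.9) + (3)·(-68.3) = -266.7 kcal

ΔH_rxn = -266.7 kcal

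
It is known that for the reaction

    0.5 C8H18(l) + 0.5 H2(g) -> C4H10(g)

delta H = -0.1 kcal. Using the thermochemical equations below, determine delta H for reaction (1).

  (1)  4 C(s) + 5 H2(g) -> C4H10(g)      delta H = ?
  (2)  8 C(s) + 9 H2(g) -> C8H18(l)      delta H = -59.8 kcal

(1) as written (C4H10(g) already on the product side): contributes x
(2) reversed and × 1/2 (reverse to put C8H18(l) on the reactant side; scale by 1/2 for the 1/2 C8H18(l)): (-1/2)·(-59.8) = +29.9 kcal
-0.1 = (+29.9) + x
x = (-0.1 − (+29.9)) / (1) = -30.0 kcal

delta H = -30.0 kcal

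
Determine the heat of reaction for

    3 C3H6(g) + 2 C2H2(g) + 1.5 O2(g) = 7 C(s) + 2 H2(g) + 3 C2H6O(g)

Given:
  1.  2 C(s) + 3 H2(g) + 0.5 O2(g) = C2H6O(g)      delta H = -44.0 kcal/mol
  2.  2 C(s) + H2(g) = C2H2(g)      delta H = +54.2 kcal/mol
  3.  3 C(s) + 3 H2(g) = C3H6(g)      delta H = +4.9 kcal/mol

eq. 1 × 3 (scale by 3 for the 3 C2H6O(g)): (3)·(-44.0) = -132.0 kcal/mol
eq. 2 reversed and × 2 (reverse to put C2H2(g) on the reactant side; ×2 to match 2 C2H2(g) in the target): (-2)·(+54.2) = -108.4 kcal/mol
eq. 3 reversed and × 3 (reverse to put C3H6(g) on the reactant side; scale by 3 for the 3 C3H6(g)): (-3)·(+4.9) = -14.7 kcal/mol
delta H = (-132.0) + (-108.4) + (-14.7) = -255.1 kcal/mol

delta H = -255.1 kcal/mol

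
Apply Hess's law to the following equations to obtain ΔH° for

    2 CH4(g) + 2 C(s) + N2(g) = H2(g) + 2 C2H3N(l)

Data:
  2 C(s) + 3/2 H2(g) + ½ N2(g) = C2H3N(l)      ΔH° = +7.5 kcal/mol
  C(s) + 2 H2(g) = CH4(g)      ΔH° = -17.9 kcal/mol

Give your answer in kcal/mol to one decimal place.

equation 1 × 2: (2)·(+7.5) = +15.0 kcal/mol
equation 2 reversed and × 2: (-2)·(-17.9) = +35.8 kcal/mol
Combining the equations, ΔH° = (+15.0) + (+35.8) = 50.8 kcal/mol

ΔH° = 50.8 kcal/mol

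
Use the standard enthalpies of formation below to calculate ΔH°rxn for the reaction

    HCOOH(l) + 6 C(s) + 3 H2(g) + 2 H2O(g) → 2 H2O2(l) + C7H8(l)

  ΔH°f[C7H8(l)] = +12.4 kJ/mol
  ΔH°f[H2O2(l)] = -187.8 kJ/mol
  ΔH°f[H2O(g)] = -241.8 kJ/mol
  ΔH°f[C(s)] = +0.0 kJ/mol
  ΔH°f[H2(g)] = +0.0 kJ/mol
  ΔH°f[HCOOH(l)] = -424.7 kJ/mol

ΔH°rxn = 545.1 kJ/mol

Products: 2·(-187.8) + 1·(+12.4) = -363.2
Reactants: 1·(-424.7) + 6·(+0.0) + 3·(+0.0) + 2·(-241.8) = -908.3
ΔH°rxn = (-363.2) − (-908.3) = 545.1 kJ/mol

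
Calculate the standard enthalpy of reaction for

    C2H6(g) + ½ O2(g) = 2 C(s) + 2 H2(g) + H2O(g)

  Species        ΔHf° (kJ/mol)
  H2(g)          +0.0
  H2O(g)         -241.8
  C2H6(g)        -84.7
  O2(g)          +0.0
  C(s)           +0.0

ΔH°rxn = -157.1 kJ/mol

Products: 2·(+0.0) + 2·(+0.0) + 1·(-241.8) = -241.8
Reactants: 1·(-84.7) + 1/2·(+0.0) = -84.7
ΔH°rxn = (-241.8) − (-84.7) = -157.1 kJ/mol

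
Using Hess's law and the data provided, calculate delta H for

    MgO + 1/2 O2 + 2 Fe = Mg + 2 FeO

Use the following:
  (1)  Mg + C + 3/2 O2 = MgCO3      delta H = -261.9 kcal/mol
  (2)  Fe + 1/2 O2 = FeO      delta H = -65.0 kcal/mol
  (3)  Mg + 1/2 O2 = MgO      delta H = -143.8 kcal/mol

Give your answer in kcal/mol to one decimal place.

delta H = 13.8 kcal/mol

(1): not needed.
(2) × 2: (2)·(-65.0) = -130.0 kcal/mol
(3) reversed: +143.8 kcal/mol
Combining the equations, delta H = (2)·(-65.0) + (-1)·(-143.8) = 13.8 kcal/mol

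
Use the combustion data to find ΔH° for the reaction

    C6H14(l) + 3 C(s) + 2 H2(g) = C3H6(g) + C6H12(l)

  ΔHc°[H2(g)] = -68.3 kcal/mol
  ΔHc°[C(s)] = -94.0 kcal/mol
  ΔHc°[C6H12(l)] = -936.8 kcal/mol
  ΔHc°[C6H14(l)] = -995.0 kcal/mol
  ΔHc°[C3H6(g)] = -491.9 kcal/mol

ΔH° = 15.1 kcal/mol

Using ΔH = Σ nΔHc°(reactants) − Σ nΔHc°(products):
= [1·(-995.0) + 3·(-94.0) + 2·(-68.3)] − [1·(-491.9) + 1·(-936.8)]
= 15.1 kcal/mol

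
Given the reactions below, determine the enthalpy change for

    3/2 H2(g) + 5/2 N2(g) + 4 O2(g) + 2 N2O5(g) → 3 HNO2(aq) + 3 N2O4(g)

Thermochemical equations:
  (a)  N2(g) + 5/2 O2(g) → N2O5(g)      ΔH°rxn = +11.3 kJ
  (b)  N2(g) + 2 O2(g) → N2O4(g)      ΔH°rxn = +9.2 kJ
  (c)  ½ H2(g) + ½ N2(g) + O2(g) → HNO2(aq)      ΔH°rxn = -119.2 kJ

ΔH°rxn = -352.6 kJ

(a) reversed and × 2: (-2)·(+11.3) = -22.6 kJ
(b) × 3: (3)·(+9.2) = +27.6 kJ
(c) × 3: (3)·(-119.2) = -357.6 kJ
ΔH°rxn = (-2)·(+11.3) + (3)·(+9.2) + (3)·(-119.2) = -352.6 kJ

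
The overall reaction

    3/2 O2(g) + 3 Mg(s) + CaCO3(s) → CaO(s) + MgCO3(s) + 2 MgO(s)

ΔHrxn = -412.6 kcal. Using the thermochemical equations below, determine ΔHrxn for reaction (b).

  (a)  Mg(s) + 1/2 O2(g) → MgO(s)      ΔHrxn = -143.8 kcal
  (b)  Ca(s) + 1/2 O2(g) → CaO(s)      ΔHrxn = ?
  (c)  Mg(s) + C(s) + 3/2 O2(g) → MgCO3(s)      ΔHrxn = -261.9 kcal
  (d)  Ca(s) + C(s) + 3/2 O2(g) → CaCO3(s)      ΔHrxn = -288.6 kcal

ΔHrxn = -151.7 kcal

(a) × 2 (×2 to match 2 MgO(s) in the target): (2)·(-143.8) = -287.6 kcal
(b) as written (CaO(s) already on the product side): contributes x
(c) as written (MgCO3(s) already on the product side): -261.9 kcal
(d) reversed (CaCO3(s) must end up as a reactant): +288.6 kcal
-412.6 = (-287.6) + (-261.9) + (+288.6) + x
x = (-412.6 − (-260.9)) / (1) = -151.7 kcal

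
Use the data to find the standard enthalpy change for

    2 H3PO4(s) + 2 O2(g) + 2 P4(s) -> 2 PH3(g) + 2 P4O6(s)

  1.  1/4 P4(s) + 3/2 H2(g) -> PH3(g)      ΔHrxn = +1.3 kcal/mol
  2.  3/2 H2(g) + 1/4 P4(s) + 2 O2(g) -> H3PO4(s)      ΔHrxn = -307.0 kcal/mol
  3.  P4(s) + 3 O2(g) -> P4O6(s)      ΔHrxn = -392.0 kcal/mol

eq. 1 × 2 (scale by 2 for the 2 PH3(g)): (2)·(+1.3) = +2.6 kcal/mol
eq. 2 reversed and × 2 (H3PO4(s) must end up as a reactant; scale by 2 for the 2 H3PO4(s)): (-2)·(-307.0) = +614.0 kcal/mol
eq. 3 × 2 (×2 to match 2 P4O6(s) in the target): (2)·(-392.0) = -784.0 kcal/mol
ΔHrxn = (+2.6) + (+614.0) + (-784.0) = -167.4 kcal/mol

ΔHrxn = -167.4 kcal/mol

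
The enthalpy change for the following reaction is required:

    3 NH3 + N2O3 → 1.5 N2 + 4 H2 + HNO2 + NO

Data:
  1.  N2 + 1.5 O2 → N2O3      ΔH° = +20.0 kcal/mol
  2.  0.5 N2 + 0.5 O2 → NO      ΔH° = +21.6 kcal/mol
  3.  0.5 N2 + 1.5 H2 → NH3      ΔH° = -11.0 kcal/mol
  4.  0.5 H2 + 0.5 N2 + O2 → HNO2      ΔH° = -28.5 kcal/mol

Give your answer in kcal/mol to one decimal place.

ΔH° = 6.1 kcal/mol

eq. 1 reversed (N2O3 must end up as a reactant): -20.0 kcal/mol
eq. 2 as written (NO already on the product side): +21.6 kcal/mol
eq. 3 reversed and × 3 (reverse to put NH3 on the reactant side; scale by 3 for the 3 NH3): (-3)·(-11.0) = +33.0 kcal/mol
eq. 4 as written (HNO2 already on the product side): -28.5 kcal/mol
Summing the manipulated equations, ΔH° = (-1)·(+20.0) + (1)·(+21.6) + (-3)·(-11.0) + (1)·(-28.5) = 6.1 kcal/mol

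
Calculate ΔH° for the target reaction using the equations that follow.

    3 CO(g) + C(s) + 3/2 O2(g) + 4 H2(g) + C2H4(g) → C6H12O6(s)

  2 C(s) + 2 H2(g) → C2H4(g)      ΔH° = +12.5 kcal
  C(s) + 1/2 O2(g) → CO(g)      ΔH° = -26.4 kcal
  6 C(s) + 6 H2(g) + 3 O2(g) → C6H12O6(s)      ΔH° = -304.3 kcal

ΔH° = -237.6 kcal

equation 1 reversed: -12.5 kcal
equation 2 reversed and × 3: (-3)·(-26.4) = +79.2 kcal
equation 3 as written: -304.3 kcal
ΔH° = (-12.5) + (+79.2) + (-304.3) = -237.6 kcal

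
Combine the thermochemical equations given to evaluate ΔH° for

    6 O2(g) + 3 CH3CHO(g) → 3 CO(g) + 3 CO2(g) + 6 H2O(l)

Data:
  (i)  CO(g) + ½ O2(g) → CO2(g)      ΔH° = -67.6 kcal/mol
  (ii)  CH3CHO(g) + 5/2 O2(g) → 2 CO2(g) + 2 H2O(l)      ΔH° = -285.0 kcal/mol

ΔH° = -652.2 kcal/mol

(i) reversed and × 3: (-3)·(-67.6) = +202.8 kcal/mol
(ii) × 3: (3)·(-285.0) = -855.0 kcal/mol
Since enthalpy is a state function, ΔH° = (+202.8) + (-855.0) = -652.2 kcal/mol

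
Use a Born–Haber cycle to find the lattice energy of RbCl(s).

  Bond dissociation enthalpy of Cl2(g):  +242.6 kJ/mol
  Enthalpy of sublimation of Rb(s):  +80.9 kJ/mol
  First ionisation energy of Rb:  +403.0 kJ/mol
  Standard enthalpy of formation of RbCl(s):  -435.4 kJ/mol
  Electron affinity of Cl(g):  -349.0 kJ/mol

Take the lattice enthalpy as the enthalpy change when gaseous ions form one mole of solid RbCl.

ΔHf° = 1·ΔHsub + 1·(ΣIE) + 1/2·D(Cl2) + 1·EA + U
-435.4 = 1·(+80.9) + 1·(+403.0) + 1/2·(+242.6) + 1·(-349.0) + U
U = -435.4 − (+256.2) = -691.6 kJ/mol

U = -691.6 kJ/mol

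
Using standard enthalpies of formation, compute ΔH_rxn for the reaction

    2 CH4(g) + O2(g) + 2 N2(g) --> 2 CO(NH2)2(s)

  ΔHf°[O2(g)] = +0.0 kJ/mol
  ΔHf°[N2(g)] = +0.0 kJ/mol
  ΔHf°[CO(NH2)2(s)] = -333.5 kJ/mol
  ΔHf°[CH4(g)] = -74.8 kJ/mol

ΔH_rxn = -517.4 kJ/mol

ΔH°rxn = Σ nΔHf°(products) − Σ nΔHf°(reactants).
Products: 2·(-333.5) = -667.0
Reactants: 2·(-74.8) + 1·(+0.0) + 2·(+0.0) = -149.6
ΔH_rxn = (-667.0) − (-149.6) = -517.4 kJ/mol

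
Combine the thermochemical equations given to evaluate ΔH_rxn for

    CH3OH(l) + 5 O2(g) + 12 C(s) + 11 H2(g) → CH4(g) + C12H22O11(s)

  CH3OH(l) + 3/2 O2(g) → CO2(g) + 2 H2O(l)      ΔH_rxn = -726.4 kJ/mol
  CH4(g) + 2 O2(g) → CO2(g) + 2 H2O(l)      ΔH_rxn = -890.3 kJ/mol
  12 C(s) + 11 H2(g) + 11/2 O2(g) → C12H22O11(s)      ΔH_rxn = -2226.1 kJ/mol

ΔH_rxn = -2062.2 kJ/mol

equation 1 as written (CH3OH(l) already on the reactant side): -726.4 kJ/mol
equation 2 reversed (CH4(g) must end up as a product): +890.3 kJ/mol
equation 3 as written (C12H22O11(s) already on the product side): -2226.1 kJ/mol
Combining the equations, ΔH_rxn = (-726.4) + (+890.3) + (-2226.1) = -2062.2 kJ/mol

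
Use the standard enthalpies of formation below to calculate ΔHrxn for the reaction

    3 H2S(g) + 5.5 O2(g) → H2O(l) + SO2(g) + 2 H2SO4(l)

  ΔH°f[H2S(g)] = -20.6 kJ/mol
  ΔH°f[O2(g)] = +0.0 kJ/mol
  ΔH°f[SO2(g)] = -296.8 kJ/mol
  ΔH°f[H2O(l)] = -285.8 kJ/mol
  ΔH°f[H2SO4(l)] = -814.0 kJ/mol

Products: 1·(-285.8) + 1·(-296.8) + 2·(-814.0) = -2210.6
Reactants: 3·(-20.6) + 11/2·(+0.0) = -61.8
ΔHrxn = (-2210.6) − (-61.8) = -2148.8 kJ/mol

ΔHrxn = -2148.8 kJ/mol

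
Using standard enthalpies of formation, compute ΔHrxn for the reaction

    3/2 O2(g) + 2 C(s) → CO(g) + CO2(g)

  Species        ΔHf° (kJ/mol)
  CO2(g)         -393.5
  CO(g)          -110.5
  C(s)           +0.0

ΔHrxn = -504.0 kJ/mol

Products: 1·(-110.5) + 1·(-393.5) = -504.0
Reactants: 3/2·(+0.0) + 2·(+0.0) = +0.0
ΔHrxn = (-504.0) − (+0.0) = -504.0 kJ/mol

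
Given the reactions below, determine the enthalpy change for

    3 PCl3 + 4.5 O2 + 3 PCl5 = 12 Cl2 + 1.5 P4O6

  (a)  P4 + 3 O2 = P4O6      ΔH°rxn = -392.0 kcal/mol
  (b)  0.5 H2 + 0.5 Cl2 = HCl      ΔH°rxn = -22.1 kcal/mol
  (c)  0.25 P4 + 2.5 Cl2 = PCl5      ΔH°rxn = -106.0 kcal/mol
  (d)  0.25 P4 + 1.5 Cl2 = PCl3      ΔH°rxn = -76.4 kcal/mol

ΔH°rxn = -40.8 kcal/mol

(a) × 3/2: (3/2)·(-392.0) = -588.0 kcal/mol
(b): not needed.
(c) reversed and × 3: (-3)·(-106.0) = +318.0 kcal/mol
(d) reversed and × 3: (-3)·(-76.4) = +229.2 kcal/mol
ΔH°rxn = (3/2)·(-392.0) + (-3)·(-106.0) + (-3)·(-76.4) = -40.8 kcal/mol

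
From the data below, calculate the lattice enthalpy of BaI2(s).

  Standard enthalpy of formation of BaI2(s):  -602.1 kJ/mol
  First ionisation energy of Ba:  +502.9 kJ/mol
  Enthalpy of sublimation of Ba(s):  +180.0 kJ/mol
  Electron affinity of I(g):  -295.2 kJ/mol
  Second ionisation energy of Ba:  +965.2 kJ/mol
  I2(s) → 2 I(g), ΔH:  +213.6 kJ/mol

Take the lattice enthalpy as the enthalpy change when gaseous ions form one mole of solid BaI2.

U = -1873.4 kJ/mol

ΔHf° = 1·ΔHsub + 1·(ΣIE) + 1·D(I2) + 2·EA + U
-602.1 = 1·(+180.0) + 1·(+1468.1) + 1·(+213.6) + 2·(-295.2) + U
U = -602.1 − (+1271.3) = -1873.4 kJ/mol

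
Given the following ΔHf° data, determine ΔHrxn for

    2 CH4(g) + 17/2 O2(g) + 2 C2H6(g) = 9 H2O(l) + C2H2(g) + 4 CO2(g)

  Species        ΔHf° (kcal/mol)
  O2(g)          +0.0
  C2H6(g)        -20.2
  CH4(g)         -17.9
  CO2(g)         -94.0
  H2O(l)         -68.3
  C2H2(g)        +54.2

Products: 9·(-68.3) + 1·(+54.2) + 4·(-94.0) = -936.5
Reactants: 2·(-17.9) + 17/2·(+0.0) + 2·(-20.2) = -76.2
ΔHrxn = (-936.5) − (-76.2) = -860.3 kcal/mol

ΔHrxn = -860.3 kcal/mol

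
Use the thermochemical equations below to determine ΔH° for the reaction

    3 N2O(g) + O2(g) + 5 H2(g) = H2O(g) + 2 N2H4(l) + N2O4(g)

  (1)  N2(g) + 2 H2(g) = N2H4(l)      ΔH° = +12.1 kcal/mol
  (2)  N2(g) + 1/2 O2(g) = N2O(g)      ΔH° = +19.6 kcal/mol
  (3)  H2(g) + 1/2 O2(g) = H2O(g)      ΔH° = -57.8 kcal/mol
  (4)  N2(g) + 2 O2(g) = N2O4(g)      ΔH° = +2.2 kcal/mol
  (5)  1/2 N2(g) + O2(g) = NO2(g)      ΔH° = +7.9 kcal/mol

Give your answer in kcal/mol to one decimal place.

(1) × 2: (2)·(+12.1) = +24.2 kcal/mol
(2) reversed and × 3: (-3)·(+19.6) = -58.8 kcal/mol
(3) as written: -57.8 kcal/mol
(4) as written: +2.2 kcal/mol
(5): not needed.
Combining the equations, ΔH° = (2)·(+12.1) + (-3)·(+19.6) + (1)·(-57.8) + (1)·(+2.2) = -90.2 kcal/mol

ΔH° = -90.2 kcal/mol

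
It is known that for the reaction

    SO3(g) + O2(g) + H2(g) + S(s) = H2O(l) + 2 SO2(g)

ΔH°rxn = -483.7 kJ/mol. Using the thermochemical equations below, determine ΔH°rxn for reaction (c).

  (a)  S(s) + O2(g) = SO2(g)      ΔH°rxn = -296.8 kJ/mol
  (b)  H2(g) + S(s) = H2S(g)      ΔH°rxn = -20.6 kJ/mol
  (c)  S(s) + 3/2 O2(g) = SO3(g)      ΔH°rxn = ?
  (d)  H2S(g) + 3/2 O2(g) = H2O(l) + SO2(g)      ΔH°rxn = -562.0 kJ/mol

ΔH°rxn = -395.7 kJ/mol

(a) as written: -296.8 kJ/mol
(b) as written: -20.6 kJ/mol
(c) reversed: contributes −x
(d) as written: -562.0 kJ/mol
-483.7 = (-296.8) + (-20.6) + (-562.0) − x
x = (-483.7 − (-879.4)) / (-1) = -395.7 kJ/mol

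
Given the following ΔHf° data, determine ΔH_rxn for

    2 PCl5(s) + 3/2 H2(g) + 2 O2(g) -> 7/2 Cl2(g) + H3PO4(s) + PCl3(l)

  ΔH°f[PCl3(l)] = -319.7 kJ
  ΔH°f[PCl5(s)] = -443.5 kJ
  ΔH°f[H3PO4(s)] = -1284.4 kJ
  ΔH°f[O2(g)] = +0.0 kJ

Products: 7/2·(+0.0) + 1·(-1284.4) + 1·(-319.7) = -1604.1
Reactants: 2·(-443.5) + 3/2·(+0.0) + 2·(+0.0) = -887.0
ΔH_rxn = (-1604.1) − (-887.0) = -717.1 kJ

ΔH_rxn = -717.1 kJ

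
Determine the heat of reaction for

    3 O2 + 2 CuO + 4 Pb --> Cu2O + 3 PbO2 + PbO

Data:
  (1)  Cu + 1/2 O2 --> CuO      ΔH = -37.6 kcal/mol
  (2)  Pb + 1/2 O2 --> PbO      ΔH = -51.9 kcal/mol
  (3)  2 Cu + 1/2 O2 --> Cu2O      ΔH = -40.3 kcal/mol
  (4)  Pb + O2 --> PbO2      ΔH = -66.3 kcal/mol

ΔH = -215.9 kcal/mol

(1) reversed and × 2: (-2)·(-37.6) = +75.2 kcal/mol
(2) as written: -51.9 kcal/mol
(3) as written: -40.3 kcal/mol
(4) × 3: (3)·(-66.3) = -198.9 kcal/mol
ΔH = (+75.2) + (-51.9) + (-40.3) + (-198.9) = -215.9 kcal/mol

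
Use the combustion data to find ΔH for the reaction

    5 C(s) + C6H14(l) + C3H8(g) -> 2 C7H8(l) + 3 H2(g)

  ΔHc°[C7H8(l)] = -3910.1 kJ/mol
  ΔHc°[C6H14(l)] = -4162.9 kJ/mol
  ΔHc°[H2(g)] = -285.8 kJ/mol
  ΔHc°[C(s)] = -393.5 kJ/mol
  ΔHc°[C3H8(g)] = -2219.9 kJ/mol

Using ΔH = Σ nΔHc°(reactants) − Σ nΔHc°(products):
= [5·(-393.5) + 1·(-4162.9) + 1·(-2219.9)] − [2·(-3910.1) + 3·(-285.8)]
= 327.3 kJ/mol

ΔH = 327.3 kJ/mol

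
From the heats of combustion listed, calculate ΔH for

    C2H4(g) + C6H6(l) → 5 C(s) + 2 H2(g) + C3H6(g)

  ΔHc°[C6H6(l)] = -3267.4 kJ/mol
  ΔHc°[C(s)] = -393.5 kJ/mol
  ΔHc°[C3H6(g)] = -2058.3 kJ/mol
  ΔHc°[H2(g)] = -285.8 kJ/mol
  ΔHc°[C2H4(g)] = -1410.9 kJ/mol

Using ΔH = Σ nΔHc°(reactants) − Σ nΔHc°(products):
= [1·(-1410.9) + 1·(-3267.4)] − [5·(-393.5) + 2·(-285.8) + 1·(-2058.3)]
= -80.9 kJ/mol

ΔH = -80.9 kJ/mol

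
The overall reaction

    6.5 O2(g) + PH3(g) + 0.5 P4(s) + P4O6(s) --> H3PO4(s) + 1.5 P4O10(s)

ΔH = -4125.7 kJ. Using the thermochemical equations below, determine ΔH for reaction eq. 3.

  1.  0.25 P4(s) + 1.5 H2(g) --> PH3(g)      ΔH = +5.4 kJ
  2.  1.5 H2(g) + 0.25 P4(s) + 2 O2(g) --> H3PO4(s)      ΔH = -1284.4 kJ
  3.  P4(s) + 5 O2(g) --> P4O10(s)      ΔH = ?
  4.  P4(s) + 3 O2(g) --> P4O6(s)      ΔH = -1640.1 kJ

ΔH = -2984.0 kJ

eq. 1 reversed (reverse to put PH3(g) on the reactant side): -5.4 kJ
eq. 2 as written (H3PO4(s) already on the product side): -1284.4 kJ
eq. 3 × 3/2 (×3/2 to match 3/2 P4O10(s) in the target): contributes 3/2·x
eq. 4 reversed (reverse to put P4O6(s) on the reactant side): +1640.1 kJ
-4125.7 = (-5.4) + (-1284.4) + (+1640.1) + 3/2·x
x = (-4125.7 − (+350.3)) / (3/2) = -2984.0 kJ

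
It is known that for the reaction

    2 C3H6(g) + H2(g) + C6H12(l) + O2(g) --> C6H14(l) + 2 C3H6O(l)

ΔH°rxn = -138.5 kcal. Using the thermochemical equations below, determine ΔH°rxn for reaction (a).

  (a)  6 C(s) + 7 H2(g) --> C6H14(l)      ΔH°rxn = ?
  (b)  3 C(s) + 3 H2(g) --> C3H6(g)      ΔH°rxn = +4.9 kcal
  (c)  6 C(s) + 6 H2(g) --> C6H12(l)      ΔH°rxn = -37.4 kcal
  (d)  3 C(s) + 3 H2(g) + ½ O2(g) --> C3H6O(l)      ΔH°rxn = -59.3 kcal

ΔH°rxn = -47.5 kcal

(a) as written: contributes x
(b) reversed and × 2: (-2)·(+4.9) = -9.8 kcal
(c) reversed: +37.4 kcal
(d) × 2: (2)·(-59.3) = -118.6 kcal
-138.5 = (-9.8) + (+37.4) + (-118.6) + x
x = (-138.5 − (-91.0)) / (1) = -47.5 kcal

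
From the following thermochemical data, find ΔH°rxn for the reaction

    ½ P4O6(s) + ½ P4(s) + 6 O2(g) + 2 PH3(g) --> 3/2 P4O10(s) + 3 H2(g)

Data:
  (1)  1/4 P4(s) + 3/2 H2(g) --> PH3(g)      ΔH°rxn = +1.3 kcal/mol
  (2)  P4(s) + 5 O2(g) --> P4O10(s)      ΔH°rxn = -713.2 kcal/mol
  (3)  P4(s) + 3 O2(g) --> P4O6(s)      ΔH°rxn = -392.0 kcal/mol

ΔH°rxn = -876.4 kcal/mol

(1) reversed and × 2: (-2)·(+1.3) = -2.6 kcal/mol
(2) × 3/2: (3/2)·(-713.2) = -1069.8 kcal/mol
(3) reversed and × 1/2: (-1/2)·(-392.0) = +196.0 kcal/mol
ΔH°rxn = (-2)·(+1.3) + (3/2)·(-713.2) + (-1/2)·(-392.0) = -876.4 kcal/mol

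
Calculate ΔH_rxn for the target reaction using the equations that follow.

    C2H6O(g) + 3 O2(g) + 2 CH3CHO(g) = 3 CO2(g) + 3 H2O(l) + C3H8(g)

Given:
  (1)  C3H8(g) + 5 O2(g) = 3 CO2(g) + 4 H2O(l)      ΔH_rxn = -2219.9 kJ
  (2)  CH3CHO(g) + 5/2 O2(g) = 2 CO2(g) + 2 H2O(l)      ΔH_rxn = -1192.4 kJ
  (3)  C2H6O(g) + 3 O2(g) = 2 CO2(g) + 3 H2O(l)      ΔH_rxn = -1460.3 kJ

ΔH_rxn = -1625.2 kJ

(1) reversed: +2219.9 kJ
(2) × 2: (2)·(-1192.4) = -2384.8 kJ
(3) as written: -1460.3 kJ
ΔH_rxn = (+2219.9) + (-2384.8) + (-1460.3) = -1625.2 kJ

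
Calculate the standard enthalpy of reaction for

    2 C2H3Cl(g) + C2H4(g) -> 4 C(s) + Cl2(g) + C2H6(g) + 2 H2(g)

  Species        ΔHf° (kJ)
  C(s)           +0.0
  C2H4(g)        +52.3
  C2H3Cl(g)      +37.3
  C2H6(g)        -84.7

ΔH°rxn = Σ nΔHf°(products) − Σ nΔHf°(reactants).
Products: 4·(+0.0) + 1·(+0.0) + 1·(-84.7) + 2·(+0.0) = -84.7
Reactants: 2·(+37.3) + 1·(+52.3) = +126.9
ΔH°rxn = (-84.7) − (+126.9) = -211.6 kJ

ΔH°rxn = -211.6 kJ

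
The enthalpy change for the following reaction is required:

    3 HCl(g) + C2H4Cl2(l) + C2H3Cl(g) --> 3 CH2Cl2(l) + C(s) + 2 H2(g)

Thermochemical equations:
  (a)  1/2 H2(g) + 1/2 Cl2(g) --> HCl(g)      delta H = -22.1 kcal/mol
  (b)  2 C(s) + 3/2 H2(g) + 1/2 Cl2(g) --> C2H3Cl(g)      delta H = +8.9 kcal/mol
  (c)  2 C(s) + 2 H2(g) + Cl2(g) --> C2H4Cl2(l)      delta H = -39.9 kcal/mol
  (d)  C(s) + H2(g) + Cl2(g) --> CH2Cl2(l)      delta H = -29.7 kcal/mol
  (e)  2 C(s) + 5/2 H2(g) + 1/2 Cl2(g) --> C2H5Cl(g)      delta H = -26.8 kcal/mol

delta H = 8.2 kcal/mol

(a) reversed and × 3 (reverse to put HCl(g) on the reactant side; ×3 to match 3 HCl(g) in the target): (-3)·(-22.1) = +66.3 kcal/mol
(b) reversed (C2H3Cl(g) must end up as a reactant): -8.9 kcal/mol
(c) reversed (C2H4Cl2(l) must end up as a reactant): +39.9 kcal/mol
(d) × 3 (×3 to match 3 CH2Cl2(l) in the target): (3)·(-29.7) = -89.1 kcal/mol
(e): not needed (C2H5Cl(g) appears nowhere else).
By Hess's law, delta H = (+66.3) + (-8.9) + (+39.9) + (-89.1) = 8.2 kcal/mol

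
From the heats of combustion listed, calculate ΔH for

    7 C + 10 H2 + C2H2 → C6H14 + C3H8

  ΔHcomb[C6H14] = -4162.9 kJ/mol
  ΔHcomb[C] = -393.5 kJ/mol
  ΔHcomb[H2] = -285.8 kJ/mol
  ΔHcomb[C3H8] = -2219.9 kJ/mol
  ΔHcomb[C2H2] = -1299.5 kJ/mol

ΔH = -529.2 kJ/mol

With combustion enthalpies, reactants minus products:
= [7·(-393.5) + 10·(-285.8) + 1·(-1299.5)] − [1·(-4162.9) + 1·(-2219.9)]
= -529.2 kJ/mol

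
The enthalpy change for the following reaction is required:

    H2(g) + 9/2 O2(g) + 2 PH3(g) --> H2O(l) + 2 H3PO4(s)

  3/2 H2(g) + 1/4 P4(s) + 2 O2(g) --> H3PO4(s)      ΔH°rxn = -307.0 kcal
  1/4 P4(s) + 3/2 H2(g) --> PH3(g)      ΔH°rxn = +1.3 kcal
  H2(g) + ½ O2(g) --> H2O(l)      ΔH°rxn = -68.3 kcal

ΔH°rxn = -684.9 kcal

equation 1 × 2 (scale by 2 for the 2 H3PO4(s)): (2)·(-307.0) = -614.0 kcal
equation 2 reversed and × 2 (PH3(g) must end up as a reactant; scale by 2 for the 2 PH3(g)): (-2)·(+1.3) = -2.6 kcal
equation 3 as written (H2O(l) already on the product side): -68.3 kcal
Combining the equations, ΔH°rxn = (2)·(-307.0) + (-2)·(+1.3) + (1)·(-68.3) = -684.9 kcal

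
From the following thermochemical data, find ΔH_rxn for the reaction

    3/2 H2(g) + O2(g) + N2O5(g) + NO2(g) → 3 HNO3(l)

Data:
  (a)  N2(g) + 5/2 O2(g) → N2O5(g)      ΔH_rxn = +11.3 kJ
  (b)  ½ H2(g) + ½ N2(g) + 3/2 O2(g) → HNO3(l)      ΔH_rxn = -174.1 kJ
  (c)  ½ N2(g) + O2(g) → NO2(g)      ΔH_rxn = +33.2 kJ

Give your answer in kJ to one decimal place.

(a) reversed (N2O5(g) must end up as a reactant): -11.3 kJ
(b) × 3 (×3 to match 3 HNO3(l) in the target): (3)·(-174.1) = -522.3 kJ
(c) reversed (reverse to put NO2(g) on the reactant side): -33.2 kJ
Since enthalpy is a state function, ΔH_rxn = (-11.3) + (-522.3) + (-33.2) = -566.8 kJ

ΔH_rxn = -566.8 kJ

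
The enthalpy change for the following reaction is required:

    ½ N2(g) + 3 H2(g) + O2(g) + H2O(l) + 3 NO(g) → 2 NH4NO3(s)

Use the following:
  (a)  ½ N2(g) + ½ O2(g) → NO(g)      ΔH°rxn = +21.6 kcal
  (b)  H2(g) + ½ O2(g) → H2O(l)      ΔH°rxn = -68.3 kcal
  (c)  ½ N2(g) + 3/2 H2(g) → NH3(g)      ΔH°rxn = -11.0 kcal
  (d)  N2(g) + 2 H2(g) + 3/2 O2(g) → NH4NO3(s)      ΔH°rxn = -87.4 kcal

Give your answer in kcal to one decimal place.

(a) reversed and × 3: (-3)·(+21.6) = -64.8 kcal
(b) reversed: +68.3 kcal
(c): not needed.
(d) × 2: (2)·(-87.4) = -174.8 kcal
Since enthalpy is a state function, ΔH°rxn = (-3)·(+21.6) + (-1)·(-68.3) + (2)·(-87.4) = -171.3 kcal

ΔH°rxn = -171.3 kcal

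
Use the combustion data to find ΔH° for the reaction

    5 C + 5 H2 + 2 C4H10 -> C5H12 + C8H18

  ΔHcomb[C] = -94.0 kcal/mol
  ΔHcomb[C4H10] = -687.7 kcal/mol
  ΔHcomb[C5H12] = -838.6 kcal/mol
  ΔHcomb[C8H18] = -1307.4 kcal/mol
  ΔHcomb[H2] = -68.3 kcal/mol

With combustion enthalpies, reactants minus products:
= [5·(-94.0) + 5·(-68.3) + 2·(-687.7)] − [1·(-838.6) + 1·(-1307.4)]
= -40.9 kcal/mol

ΔH° = -40.9 kcal/mol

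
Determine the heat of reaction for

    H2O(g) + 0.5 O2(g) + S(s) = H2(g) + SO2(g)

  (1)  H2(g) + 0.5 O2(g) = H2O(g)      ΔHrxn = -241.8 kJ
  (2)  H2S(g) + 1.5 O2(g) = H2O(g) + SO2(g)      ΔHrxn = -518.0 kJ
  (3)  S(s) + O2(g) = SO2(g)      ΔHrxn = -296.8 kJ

(1) reversed (H2(g) must end up as a product): +241.8 kJ
(2): not needed (H2S(g) appears nowhere else).
(3) as written (S(s) already on the reactant side): -296.8 kJ
ΔHrxn = (+241.8) + (-296.8) = -55.0 kJ

ΔHrxn = -55.0 kJ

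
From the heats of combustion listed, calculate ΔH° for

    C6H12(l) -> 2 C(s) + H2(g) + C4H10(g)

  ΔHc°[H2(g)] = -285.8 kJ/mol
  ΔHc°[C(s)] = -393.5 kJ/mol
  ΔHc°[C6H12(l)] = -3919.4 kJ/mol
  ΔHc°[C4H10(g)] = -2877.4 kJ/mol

ΔH° = 30.8 kJ/mol

Using ΔH = Σ nΔHc°(reactants) − Σ nΔHc°(products):
= [1·(-3919.4)] − [2·(-393.5) + 1·(-285.8) + 1·(-2877.4)]
= 30.8 kJ/mol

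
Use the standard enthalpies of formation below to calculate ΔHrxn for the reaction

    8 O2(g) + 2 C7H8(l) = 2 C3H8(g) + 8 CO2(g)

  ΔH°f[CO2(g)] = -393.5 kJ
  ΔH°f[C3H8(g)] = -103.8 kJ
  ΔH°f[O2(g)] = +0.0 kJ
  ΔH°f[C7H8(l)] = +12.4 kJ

Products: 2·(-103.8) + 8·(-393.5) = -3355.6
Reactants: 8·(+0.0) + 2·(+12.4) = +24.8
ΔHrxn = (-3355.6) − (+24.8) = -3380.4 kJ

ΔHrxn = -3380.4 kJ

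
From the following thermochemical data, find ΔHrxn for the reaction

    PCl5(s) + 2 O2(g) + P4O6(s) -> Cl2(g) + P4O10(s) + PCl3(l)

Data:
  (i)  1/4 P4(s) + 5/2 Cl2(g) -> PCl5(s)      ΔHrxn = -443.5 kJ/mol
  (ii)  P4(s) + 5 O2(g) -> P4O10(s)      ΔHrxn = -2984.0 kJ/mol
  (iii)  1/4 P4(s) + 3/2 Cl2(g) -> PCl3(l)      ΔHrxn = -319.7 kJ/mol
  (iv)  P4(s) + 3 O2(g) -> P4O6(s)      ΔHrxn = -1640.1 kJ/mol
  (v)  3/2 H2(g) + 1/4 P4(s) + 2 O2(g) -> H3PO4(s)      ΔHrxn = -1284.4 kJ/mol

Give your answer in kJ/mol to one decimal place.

ΔHrxn = -1220.1 kJ/mol

(i) reversed (reverse to put PCl5(s) on the reactant side): +443.5 kJ/mol
(ii) as written (P4O10(s) already on the product side): -2984.0 kJ/mol
(iii) as written (PCl3(l) already on the product side): -319.7 kJ/mol
(iv) reversed (reverse to put P4O6(s) on the reactant side): +1640.1 kJ/mol
(v): not needed (H2(g) appears nowhere else).
Combining the equations, ΔHrxn = (+443.5) + (-2984.0) + (-319.7) + (+1640.1) = -1220.1 kJ/mol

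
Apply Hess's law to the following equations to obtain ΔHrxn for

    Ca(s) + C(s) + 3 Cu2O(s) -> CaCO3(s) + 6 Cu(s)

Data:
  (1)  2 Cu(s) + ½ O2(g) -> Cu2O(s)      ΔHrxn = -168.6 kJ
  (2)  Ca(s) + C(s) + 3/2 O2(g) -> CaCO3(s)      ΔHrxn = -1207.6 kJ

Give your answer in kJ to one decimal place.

(1) reversed and × 3 (Cu2O(s) must end up as a reactant; ×3 to match 3 Cu2O(s) in the target): (-3)·(-168.6) = +505.8 kJ
(2) as written (CaCO3(s) already on the product side): -1207.6 kJ
ΔHrxn = (-3)·(-168.6) + (1)·(-1207.6) = -701.8 kJ

ΔHrxn = -701.8 kJ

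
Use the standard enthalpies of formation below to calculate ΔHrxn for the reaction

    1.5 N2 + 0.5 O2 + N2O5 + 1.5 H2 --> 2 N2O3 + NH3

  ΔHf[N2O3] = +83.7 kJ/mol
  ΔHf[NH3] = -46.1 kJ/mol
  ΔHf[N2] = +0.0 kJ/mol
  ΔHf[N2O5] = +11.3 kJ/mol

ΔHrxn = 110.0 kJ/mol

Products: 2·(+83.7) + 1·(-46.1) = +121.3
Reactants: 3/2·(+0.0) + 1/2·(+0.0) + 1·(+11.3) + 3/2·(+0.0) = +11.3
ΔHrxn = (+121.3) − (+11.3) = 110.0 kJ/mol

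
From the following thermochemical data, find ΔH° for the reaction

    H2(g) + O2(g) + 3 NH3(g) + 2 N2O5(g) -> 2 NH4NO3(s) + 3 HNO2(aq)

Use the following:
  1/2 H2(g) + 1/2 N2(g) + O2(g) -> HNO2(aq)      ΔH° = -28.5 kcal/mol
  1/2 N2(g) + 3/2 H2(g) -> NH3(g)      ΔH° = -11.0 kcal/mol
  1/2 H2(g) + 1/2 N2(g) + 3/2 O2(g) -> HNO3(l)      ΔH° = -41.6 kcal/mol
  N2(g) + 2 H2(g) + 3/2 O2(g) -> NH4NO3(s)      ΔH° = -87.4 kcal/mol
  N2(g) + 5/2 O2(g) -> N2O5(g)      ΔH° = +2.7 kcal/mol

equation 1 × 3 (scale by 3 for the 3 HNO2(aq)): (3)·(-28.5) = -85.5 kcal/mol
equation 2 reversed and × 3 (NH3(g) must end up as a reactant; ×3 to match 3 NH3(g) in the target): (-3)·(-11.0) = +33.0 kcal/mol
equation 3: not needed (HNO3(l) appears nowhere else).
equation 4 × 2 (×2 to match 2 NH4NO3(s) in the target): (2)·(-87.4) = -174.8 kcal/mol
equation 5 reversed and × 2 (N2O5(g) must end up as a reactant; ×2 to match 2 N2O5(g) in the target): (-2)·(+2.7) = -5.4 kcal/mol
Summing the manipulated equations, ΔH° = (3)·(-28.5) + (-3)·(-11.0) + (2)·(-87.4) + (-2)·(+2.7) = -232.7 kcal/mol

ΔH° = -232.7 kcal/mol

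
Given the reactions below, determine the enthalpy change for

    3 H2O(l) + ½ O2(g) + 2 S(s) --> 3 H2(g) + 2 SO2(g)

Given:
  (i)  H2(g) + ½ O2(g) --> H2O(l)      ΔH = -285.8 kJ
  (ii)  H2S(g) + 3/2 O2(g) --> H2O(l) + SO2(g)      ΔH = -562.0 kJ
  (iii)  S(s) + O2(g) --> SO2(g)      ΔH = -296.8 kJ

ΔH = 263.8 kJ

(i) reversed and × 3 (reverse to put H2(g) on the product side; scale by 3 for the 3 H2(g)): (-3)·(-285.8) = +857.4 kJ
(ii): not needed (H2S(g) appears nowhere else).
(iii) × 2 (scale by 2 for the 2 S(s)): (2)·(-296.8) = -593.6 kJ
By Hess's law, ΔH = (-3)·(-285.8) + (2)·(-296.8) = 263.8 kJ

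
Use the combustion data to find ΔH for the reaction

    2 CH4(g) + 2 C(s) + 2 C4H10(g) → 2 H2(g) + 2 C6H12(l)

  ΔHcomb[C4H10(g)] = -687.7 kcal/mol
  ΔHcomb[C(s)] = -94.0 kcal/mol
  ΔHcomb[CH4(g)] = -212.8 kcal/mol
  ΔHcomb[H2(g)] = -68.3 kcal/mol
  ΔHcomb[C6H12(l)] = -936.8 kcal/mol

ΔH = 21.2 kcal/mol

Using ΔH = Σ nΔHc°(reactants) − Σ nΔHc°(products):
= [2·(-212.8) + 2·(-94.0) + 2·(-687.7)] − [2·(-68.3) + 2·(-936.8)]
= 21.2 kcal/mol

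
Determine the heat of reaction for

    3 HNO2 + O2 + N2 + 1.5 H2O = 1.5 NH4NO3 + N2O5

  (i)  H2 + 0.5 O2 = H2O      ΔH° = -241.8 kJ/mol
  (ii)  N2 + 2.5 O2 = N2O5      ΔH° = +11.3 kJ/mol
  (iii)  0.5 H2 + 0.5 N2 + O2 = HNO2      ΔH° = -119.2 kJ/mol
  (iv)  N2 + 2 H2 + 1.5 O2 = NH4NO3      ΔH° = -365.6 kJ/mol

(i) reversed and × 3/2 (H2O must end up as a reactant; scale by 3/2 for the 3/2 H2O): (-3/2)·(-241.8) = +362.7 kJ/mol
(ii) as written (N2O5 already on the product side): +11.3 kJ/mol
(iii) reversed and × 3 (reverse to put HNO2 on the reactant side; scale by 3 for the 3 HNO2): (-3)·(-119.2) = +357.6 kJ/mol
(iv) × 3/2 (scale by 3/2 for the 3/2 NH4NO3): (3/2)·(-365.6) = -548.4 kJ/mol
Since enthalpy is a state function, ΔH° = (+362.7) + (+11.3) + (+357.6) + (-548.4) = 183.2 kJ/mol

ΔH° = 183.2 kJ/mol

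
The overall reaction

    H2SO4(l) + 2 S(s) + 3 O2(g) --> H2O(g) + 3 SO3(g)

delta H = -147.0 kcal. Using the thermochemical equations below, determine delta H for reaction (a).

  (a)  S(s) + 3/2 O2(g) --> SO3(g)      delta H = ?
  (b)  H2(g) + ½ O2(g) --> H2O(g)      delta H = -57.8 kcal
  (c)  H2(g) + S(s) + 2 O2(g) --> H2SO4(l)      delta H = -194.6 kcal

(a) × 3 (×3 to match 3 SO3(g) in the target): contributes 3·x
(b) as written (H2O(g) already on the product side): -57.8 kcal
(c) reversed (H2SO4(l) must end up as a reactant): +194.6 kcal
-147.0 = (-57.8) + (+194.6) + 3·x
x = (-147.0 − (+136.8)) / (3) = -94.6 kcal

delta H = -94.6 kcal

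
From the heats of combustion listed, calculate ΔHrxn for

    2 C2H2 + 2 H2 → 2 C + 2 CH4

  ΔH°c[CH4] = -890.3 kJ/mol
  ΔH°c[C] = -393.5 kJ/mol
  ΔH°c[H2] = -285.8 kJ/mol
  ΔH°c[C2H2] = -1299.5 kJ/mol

With combustion enthalpies, reactants minus products:
= [2·(-1299.5) + 2·(-285.8)] − [2·(-393.5) + 2·(-890.3)]
= -603.0 kJ/mol

ΔHrxn = -603.0 kJ/mol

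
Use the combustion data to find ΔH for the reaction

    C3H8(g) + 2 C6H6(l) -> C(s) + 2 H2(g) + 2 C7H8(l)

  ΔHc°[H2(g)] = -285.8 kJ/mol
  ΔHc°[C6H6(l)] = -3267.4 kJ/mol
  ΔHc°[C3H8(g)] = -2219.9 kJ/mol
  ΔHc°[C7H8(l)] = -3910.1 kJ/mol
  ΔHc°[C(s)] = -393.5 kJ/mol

ΔH = 30.6 kJ/mol

With combustion enthalpies, reactants minus products:
= [1·(-2219.9) + 2·(-3267.4)] − [1·(-393.5) + 2·(-285.8) + 2·(-3910.1)]
= 30.6 kJ/mol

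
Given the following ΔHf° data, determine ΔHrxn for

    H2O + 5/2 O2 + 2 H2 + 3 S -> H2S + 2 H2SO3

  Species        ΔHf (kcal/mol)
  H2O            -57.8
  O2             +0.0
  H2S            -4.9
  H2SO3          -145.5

ΔHrxn = -238.1 kcal/mol

Products: 1·(-4.9) + 2·(-145.5) = -295.9
Reactants: 1·(-57.8) + 5/2·(+0.0) + 2·(+0.0) + 3·(+0.0) = -57.8
ΔHrxn = (-295.9) − (-57.8) = -238.1 kcal/mol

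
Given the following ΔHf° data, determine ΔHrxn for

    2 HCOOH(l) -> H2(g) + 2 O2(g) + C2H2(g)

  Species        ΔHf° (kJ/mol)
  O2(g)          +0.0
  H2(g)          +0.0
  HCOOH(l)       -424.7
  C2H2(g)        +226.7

Products: 1·(+0.0) + 2·(+0.0) + 1·(+226.7) = +226.7
Reactants: 2·(-424.7) = -849.4
ΔHrxn = (+226.7) − (-849.4) = 1076.1 kJ/mol

ΔHrxn = 1076.1 kJ/mol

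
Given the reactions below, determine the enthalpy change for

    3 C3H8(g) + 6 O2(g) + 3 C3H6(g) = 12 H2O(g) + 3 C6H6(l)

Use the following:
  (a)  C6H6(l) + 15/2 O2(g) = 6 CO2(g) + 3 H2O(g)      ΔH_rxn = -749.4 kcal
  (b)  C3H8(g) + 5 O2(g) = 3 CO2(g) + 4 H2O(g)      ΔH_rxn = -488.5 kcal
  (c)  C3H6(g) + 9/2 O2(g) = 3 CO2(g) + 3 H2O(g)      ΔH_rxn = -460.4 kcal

ΔH_rxn = -598.5 kcal

(a) reversed and × 3: (-3)·(-749.4) = +2248.2 kcal
(b) × 3: (3)·(-488.5) = -1465.5 kcal
(c) × 3: (3)·(-460.4) = -1381.2 kcal
By Hess's law, ΔH_rxn = (-3)·(-749.4) + (3)·(-488.5) + (3)·(-460.4) = -598.5 kcal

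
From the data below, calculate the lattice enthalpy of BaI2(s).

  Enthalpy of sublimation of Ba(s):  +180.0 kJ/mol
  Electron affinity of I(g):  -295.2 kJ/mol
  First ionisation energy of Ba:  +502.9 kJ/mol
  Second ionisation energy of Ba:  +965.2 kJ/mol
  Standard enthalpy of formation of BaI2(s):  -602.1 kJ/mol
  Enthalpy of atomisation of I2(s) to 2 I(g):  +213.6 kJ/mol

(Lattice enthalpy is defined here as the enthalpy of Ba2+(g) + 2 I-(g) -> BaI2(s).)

ΔHf° = 1·ΔHsub + 1·(ΣIE) + 1·D(I2) + 2·EA + U
-602.1 = 1·(+180.0) + 1·(+1468.1) + 1·(+213.6) + 2·(-295.2) + U
U = -602.1 − (+1271.3) = -1873.4 kJ/mol

U = -1873.4 kJ/mol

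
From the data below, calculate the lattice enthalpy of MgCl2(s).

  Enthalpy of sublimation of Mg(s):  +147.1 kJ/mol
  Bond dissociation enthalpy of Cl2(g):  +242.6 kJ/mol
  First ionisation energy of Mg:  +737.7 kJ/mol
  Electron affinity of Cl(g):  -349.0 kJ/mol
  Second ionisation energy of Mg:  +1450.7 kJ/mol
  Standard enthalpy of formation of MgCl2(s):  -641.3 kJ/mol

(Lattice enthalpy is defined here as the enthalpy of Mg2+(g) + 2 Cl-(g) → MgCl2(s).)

ΔHf° = 1·ΔHsub + 1·(ΣIE) + 1·D(Cl2) + 2·EA + U
-641.3 = 1·(+147.1) + 1·(+2188.4) + 1·(+242.6) + 2·(-349.0) + U
U = -641.3 − (+1880.1) = -2521.4 kJ/mol

U = -2521.4 kJ/mol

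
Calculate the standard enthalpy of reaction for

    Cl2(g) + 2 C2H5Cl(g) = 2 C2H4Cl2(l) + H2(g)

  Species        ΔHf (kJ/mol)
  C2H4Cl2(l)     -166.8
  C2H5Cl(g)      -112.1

ΔH° = -109.4 kJ/mol

Products: 2·(-166.8) + 1·(+0.0) = -333.6
Reactants: 1·(+0.0) + 2·(-112.1) = -224.2
ΔH° = (-333.6) − (-224.2) = -109.4 kJ/mol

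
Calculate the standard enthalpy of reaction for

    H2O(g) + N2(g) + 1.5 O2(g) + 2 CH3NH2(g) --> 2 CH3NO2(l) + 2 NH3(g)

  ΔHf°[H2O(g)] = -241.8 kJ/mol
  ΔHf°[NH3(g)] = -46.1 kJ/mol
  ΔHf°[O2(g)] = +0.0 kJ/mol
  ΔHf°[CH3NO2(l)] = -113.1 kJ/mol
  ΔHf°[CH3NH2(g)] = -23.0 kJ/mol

ΔH°rxn = Σ nΔHf°(products) − Σ nΔHf°(reactants).
Products: 2·(-113.1) + 2·(-46.1) = -318.4
Reactants: 1·(-241.8) + 1·(+0.0) + 3/2·(+0.0) + 2·(-23.0) = -287.8
ΔHrxn = (-318.4) − (-287.8) = -30.6 kJ/mol

ΔHrxn = -30.6 kJ/mol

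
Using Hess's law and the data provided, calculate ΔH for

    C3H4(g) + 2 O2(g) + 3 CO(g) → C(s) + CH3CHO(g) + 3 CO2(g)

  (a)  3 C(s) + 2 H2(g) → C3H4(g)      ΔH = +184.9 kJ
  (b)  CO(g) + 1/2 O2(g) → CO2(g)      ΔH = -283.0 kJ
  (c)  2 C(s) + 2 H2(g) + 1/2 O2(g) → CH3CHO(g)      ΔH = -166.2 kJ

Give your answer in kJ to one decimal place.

ΔH = -1200.1 kJ

(a) reversed: -184.9 kJ
(b) × 3: (3)·(-283.0) = -849.0 kJ
(c) as written: -166.2 kJ
Summing the manipulated equations, ΔH = (-1)·(+184.9) + (3)·(-283.0) + (1)·(-166.2) = -1200.1 kJ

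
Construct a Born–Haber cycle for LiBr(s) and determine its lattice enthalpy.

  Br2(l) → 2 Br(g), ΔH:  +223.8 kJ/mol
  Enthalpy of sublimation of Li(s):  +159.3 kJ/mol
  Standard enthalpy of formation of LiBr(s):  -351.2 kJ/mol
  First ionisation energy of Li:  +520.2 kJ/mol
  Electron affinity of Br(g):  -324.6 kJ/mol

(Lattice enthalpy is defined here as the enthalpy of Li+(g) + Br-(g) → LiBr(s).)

ΔHf° = 1·ΔHsub + 1·(ΣIE) + 1/2·D(Br2) + 1·EA + U
-351.2 = 1·(+159.3) + 1·(+520.2) + 1/2·(+223.8) + 1·(-324.6) + U
U = -351.2 − (+466.8) = -818.0 kJ/mol

U = -818.0 kJ/mol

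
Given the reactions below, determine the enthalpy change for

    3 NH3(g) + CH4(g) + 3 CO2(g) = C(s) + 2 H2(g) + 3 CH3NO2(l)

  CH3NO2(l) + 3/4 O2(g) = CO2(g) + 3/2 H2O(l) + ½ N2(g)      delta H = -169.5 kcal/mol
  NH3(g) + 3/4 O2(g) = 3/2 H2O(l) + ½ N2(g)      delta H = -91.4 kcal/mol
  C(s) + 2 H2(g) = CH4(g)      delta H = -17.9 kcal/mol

equation 1 reversed and × 3 (CH3NO2(l) must end up as a product; ×3 to match 3 CH3NO2(l) in the target): (-3)·(-169.5) = +508.5 kcal/mol
equation 2 × 3 (scale by 3 for the 3 NH3(g)): (3)·(-91.4) = -274.2 kcal/mol
equation 3 reversed (reverse to put CH4(g) on the reactant side): +17.9 kcal/mol
Since enthalpy is a state function, delta H = (+508.5) + (-274.2) + (+17.9) = 252.2 kcal/mol

delta H = 252.2 kcal/mol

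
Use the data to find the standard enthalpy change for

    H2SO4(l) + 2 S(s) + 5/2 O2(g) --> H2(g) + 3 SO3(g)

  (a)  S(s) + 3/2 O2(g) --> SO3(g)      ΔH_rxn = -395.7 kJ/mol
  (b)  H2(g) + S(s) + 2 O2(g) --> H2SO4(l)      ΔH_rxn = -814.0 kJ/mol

ΔH_rxn = -373.1 kJ/mol

(a) × 3 (scale by 3 for the 3 SO3(g)): (3)·(-395.7) = -1187.1 kJ/mol
(b) reversed (reverse to put H2SO4(l) on the reactant side): +814.0 kJ/mol
ΔH_rxn = (3)·(-395.7) + (-1)·(-814.0) = -373.1 kJ/mol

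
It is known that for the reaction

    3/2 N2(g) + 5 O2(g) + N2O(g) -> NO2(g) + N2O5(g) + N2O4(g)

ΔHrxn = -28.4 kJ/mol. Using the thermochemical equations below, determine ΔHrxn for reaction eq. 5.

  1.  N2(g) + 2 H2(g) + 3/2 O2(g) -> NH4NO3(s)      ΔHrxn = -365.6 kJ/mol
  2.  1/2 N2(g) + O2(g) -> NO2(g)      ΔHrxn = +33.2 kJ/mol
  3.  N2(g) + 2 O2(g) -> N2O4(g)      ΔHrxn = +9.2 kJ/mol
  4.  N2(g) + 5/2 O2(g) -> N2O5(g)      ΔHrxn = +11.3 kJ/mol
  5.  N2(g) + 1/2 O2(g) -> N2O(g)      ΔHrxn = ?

eq. 1: not needed.
eq. 2 as written: +33.2 kJ/mol
eq. 3 as written: +9.2 kJ/mol
eq. 4 as written: +11.3 kJ/mol
eq. 5 reversed: contributes −x
-28.4 = (+33.2) + (+9.2) + (+11.3) − x
x = (-28.4 − (+53.7)) / (-1) = 82.1 kJ/mol

ΔHrxn = 82.1 kJ/mol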